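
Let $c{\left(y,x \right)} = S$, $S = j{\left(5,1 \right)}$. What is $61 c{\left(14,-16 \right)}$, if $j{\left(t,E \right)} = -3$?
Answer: $-183$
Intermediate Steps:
$S = -3$
$c{\left(y,x \right)} = -3$
$61 c{\left(14,-16 \right)} = 61 \left(-3\right) = -183$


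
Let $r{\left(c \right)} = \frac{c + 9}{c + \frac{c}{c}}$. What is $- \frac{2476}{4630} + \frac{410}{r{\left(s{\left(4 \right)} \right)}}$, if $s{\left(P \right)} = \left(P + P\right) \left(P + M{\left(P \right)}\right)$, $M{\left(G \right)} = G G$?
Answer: $\frac{152603928}{391235} \approx 390.06$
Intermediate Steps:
$M{\left(G \right)} = G^{2}$
$s{\left(P \right)} = 2 P \left(P + P^{2}\right)$ ($s{\left(P \right)} = \left(P + P\right) \left(P + P^{2}\right) = 2 P \left(P + P^{2}\right)$)
$r{\left(c \right)} = \frac{9 + c}{1 + c}$ ($r{\left(c \right)} = \frac{9 + c}{c + 1} = \frac{9 + c}{1 + c}$)
$- \frac{2476}{4630} + \frac{410}{r{\left(s{\left(4 \right)} \right)}} = - \frac{2476}{4630} + \frac{410}{\frac{1}{1 + 2 \cdot 4^{2} \left(1 + 4\right)} \left(9 + 2 \cdot 4^{2} \left(1 + 4\right)\right)} = \left(-2476\right) \frac{1}{4630} + \frac{410}{\frac{1}{1 + 2 \cdot 16 \cdot 5} \left(9 + 2 \cdot 16 \cdot 5\right)} = - \frac{1238}{2315} + \frac{410}{\frac{1}{1 + 160} \left(9 + 160\right)} = - \frac{1238}{2315} + \frac{410}{\frac{1}{161} \cdot 169} = - \frac{1238}{2315} + \frac{410}{\frac{169}{161}} = - \frac{1238}{2315} + 410 \cdot \frac{161}{169} = - \frac{1238}{2315} + \frac{66010}{169} = \frac{152603928}{391235}$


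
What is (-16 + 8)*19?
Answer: -152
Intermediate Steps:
(-16 + 8)*19 = -8*19 = -152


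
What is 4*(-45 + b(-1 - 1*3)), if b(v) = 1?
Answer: -176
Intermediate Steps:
4*(-45 + b(-1 - 1*3)) = 4*(-45 + 1) = 4*(-44) = -176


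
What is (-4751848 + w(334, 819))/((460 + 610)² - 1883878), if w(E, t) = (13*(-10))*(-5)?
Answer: 2375599/369489 ≈ 6.4294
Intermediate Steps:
w(E, t) = 650 (w(E, t) = -130*(-5) = 650)
(-4751848 + w(334, 819))/((460 + 610)² - 1883878) = (-4751848 + 650)/((460 + 610)² - 1883878) = -4751198/(1070² - 1883878) = -4751198/(1144900 - 1883878) = -4751198/(-738978) = -4751198*(-1/738978) = 2375599/369489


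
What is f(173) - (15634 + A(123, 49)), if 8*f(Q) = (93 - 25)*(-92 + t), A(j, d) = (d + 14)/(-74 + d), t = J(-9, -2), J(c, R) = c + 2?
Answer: -823649/50 ≈ -16473.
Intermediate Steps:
J(c, R) = 2 + c
t = -7 (t = 2 - 9 = -7)
A(j, d) = (14 + d)/(-74 + d)
f(Q) = -1683/2 (f(Q) = ((93 - 25)*(-92 - 7))/8 = (68*(-99))/8 = (1/8)*(-6732) = -1683/2)
f(173) - (15634 + A(123, 49)) = -1683/2 - (15634 + (14 + 49)/(-74 + 49)) = -1683/2 - (15634 + 63/(-25)) = -1683/2 - (15634 - 1/25*63) = -1683/2 - (15634 - 63/25) = -1683/2 - 1*390787/25 = -1683/2 - 390787/25 = -823649/50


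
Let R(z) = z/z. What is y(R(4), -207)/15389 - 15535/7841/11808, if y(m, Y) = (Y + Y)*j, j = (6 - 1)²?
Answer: -958509632915/1424814079392 ≈ -0.67273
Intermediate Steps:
R(z) = 1
j = 25 (j = 5² = 25)
y(m, Y) = 50*Y (y(m, Y) = (Y + Y)*25 = (2*Y)*25 = 50*Y)
y(R(4), -207)/15389 - 15535/7841/11808 = (50*(-207))/15389 - 15535/7841/11808 = -10350*1/15389 - 15535*1/7841*(1/11808) = -10350/15389 - 15535/7841*1/11808 = -10350/15389 - 15535/92586528 = -958509632915/1424814079392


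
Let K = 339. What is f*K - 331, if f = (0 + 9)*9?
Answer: 27128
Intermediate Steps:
f = 81 (f = 9*9 = 81)
f*K - 331 = 81*339 - 331 = 27459 - 331 = 27128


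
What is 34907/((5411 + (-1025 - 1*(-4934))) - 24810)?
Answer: -34907/15490 ≈ -2.2535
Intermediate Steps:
34907/((5411 + (-1025 - 1*(-4934))) - 24810) = 34907/((5411 + (-1025 + 4934)) - 24810) = 34907/((5411 + 3909) - 24810) = 34907/(9320 - 24810) = 34907/(-15490) = 34907*(-1/15490) = -34907/15490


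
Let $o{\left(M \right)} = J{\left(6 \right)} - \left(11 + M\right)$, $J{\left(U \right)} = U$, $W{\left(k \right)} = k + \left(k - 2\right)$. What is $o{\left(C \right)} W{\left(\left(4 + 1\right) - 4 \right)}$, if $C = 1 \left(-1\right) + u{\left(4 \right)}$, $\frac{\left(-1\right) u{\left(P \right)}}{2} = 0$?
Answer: $0$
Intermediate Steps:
$u{\left(P \right)} = 0$ ($u{\left(P \right)} = \left(-2\right) 0 = 0$)
$W{\left(k \right)} = -2 + 2 k$ ($W{\left(k \right)} = k + \left(-2 + k\right) = -2 + 2 k$)
$C = -1$ ($C = 1 \left(-1\right) + 0 = -1 + 0 = -1$)
$o{\left(M \right)} = -5 - M$ ($o{\left(M \right)} = 6 - \left(11 + M\right) = -5 - M$)
$o{\left(C \right)} W{\left(\left(4 + 1\right) - 4 \right)} = \left(-5 - -1\right) \left(-2 + 2 \left(\left(4 + 1\right) - 4\right)\right) = \left(-5 + 1\right) \left(-2 + 2 \left(5 - 4\right)\right) = - 4 \left(-2 + 2 \cdot 1\right) = - 4 \left(-2 + 2\right) = \left(-4\right) 0 = 0$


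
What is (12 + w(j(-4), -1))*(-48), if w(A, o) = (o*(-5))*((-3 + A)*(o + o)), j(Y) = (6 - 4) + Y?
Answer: -2976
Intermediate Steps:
j(Y) = 2 + Y
w(A, o) = -10*o**2*(-3 + A) (w(A, o) = (-5*o)*((-3 + A)*(2*o)) = (-5*o)*(2*o*(-3 + A)) = -10*o**2*(-3 + A))
(12 + w(j(-4), -1))*(-48) = (12 + 10*(-1)**2*(3 - (2 - 4)))*(-48) = (12 + 10*1*(3 - 1*(-2)))*(-48) = (12 + 10*1*(3 + 2))*(-48) = (12 + 10*1*5)*(-48) = (12 + 50)*(-48) = 62*(-48) = -2976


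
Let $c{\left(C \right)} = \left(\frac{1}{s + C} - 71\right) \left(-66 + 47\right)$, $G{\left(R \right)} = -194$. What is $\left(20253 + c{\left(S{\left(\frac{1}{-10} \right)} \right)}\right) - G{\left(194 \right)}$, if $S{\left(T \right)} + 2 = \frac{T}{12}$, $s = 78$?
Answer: $\frac{198755444}{9119} \approx 21796.0$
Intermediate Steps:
$S{\left(T \right)} = -2 + \frac{T}{12}$
$c{\left(C \right)} = 1349 - \frac{19}{78 + C}$ ($c{\left(C \right)} = \left(\frac{1}{78 + C} - 71\right) \left(-66 + 47\right) = \left(-71 + \frac{1}{78 + C}\right) \left(-19\right) = 1349 - \frac{19}{78 + C}$)
$\left(20253 + c{\left(S{\left(\frac{1}{-10} \right)} \right)}\right) - G{\left(194 \right)} = \left(20253 + \frac{19 \left(5537 + 71 \left(-2 + \frac{1}{12 \left(-10\right)}\right)\right)}{78 - \left(2 - \frac{1}{12 \left(-10\right)}\right)}\right) - -194 = \left(20253 + \frac{19 \left(5537 + 71 \left(-2 + \frac{1}{12} \left(- \frac{1}{10}\right)\right)\right)}{78 + \left(-2 + \frac{1}{12} \left(- \frac{1}{10}\right)\right)}\right) + 194 = \left(20253 + \frac{19 \left(5537 + 71 \left(-2 - \frac{1}{120}\right)\right)}{78 - \frac{241}{120}}\right) + 194 = \left(20253 + \frac{19 \left(5537 + 71 \left(- \frac{241}{120}\right)\right)}{78 - \frac{241}{120}}\right) + 194 = \left(20253 + \frac{19 \left(5537 - \frac{17111}{120}\right)}{\frac{9119}{120}}\right) + 194 = \left(20253 + 19 \cdot \frac{120}{9119} \cdot \frac{647329}{120}\right) + 194 = \left(20253 + \frac{12299251}{9119}\right) + 194 = \frac{196986358}{9119} + 194 = \frac{198755444}{9119}$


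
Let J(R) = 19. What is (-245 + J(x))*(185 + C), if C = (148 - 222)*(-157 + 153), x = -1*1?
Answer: -108706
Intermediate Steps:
x = -1
C = 296 (C = -74*(-4) = 296)
(-245 + J(x))*(185 + C) = (-245 + 19)*(185 + 296) = -226*481 = -108706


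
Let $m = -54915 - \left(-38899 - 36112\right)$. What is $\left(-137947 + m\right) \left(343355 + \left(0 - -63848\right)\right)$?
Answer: $-47989280753$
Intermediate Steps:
$m = 20096$ ($m = -54915 - \left(-38899 - 36112\right) = -54915 - -75011 = -54915 + 75011 = 20096$)
$\left(-137947 + m\right) \left(343355 + \left(0 - -63848\right)\right) = \left(-137947 + 20096\right) \left(343355 + \left(0 - -63848\right)\right) = - 117851 \left(343355 + \left(0 + 63848\right)\right) = - 117851 \left(343355 + 63848\right) = \left(-117851\right) 407203 = -47989280753$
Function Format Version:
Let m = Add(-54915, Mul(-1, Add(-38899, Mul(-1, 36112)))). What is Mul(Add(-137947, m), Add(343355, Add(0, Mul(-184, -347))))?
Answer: -47989280753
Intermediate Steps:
m = 20096 (m = Add(-54915, Mul(-1, Add(-38899, -36112))) = Add(-54915, Mul(-1, -75011)) = Add(-54915, 75011) = 20096)
Mul(Add(-137947, m), Add(343355, Add(0, Mul(-184, -347)))) = Mul(Add(-137947, 20096), Add(343355, Add(0, Mul(-184, -347)))) = Mul(-117851, Add(343355, Add(0, 63848))) = Mul(-117851, Add(343355, 63848)) = Mul(-117851, 407203) = -47989280753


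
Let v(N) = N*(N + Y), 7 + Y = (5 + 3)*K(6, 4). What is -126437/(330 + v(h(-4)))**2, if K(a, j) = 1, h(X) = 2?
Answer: -126437/112896 ≈ -1.1199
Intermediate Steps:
Y = 1 (Y = -7 + (5 + 3)*1 = -7 + 8*1 = -7 + 8 = 1)
v(N) = N*(1 + N) (v(N) = N*(N + 1) = N*(1 + N))
-126437/(330 + v(h(-4)))**2 = -126437/(330 + 2*(1 + 2))**2 = -126437/(330 + 2*3)**2 = -126437/(330 + 6)**2 = -126437/(336**2) = -126437/112896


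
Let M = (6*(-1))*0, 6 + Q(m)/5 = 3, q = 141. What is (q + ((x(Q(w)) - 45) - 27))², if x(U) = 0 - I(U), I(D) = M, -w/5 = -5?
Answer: 4761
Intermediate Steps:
w = 25 (w = -5*(-5) = 25)
Q(m) = -15 (Q(m) = -30 + 5*3 = -30 + 15 = -15)
M = 0 (M = -6*0 = 0)
I(D) = 0
x(U) = 0 (x(U) = 0 - 1*0 = 0 + 0 = 0)
(q + ((x(Q(w)) - 45) - 27))² = (141 + ((0 - 45) - 27))² = (141 + (-45 - 27))² = (141 - 72)² = 69² = 4761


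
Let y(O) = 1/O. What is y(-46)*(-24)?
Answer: 12/23 ≈ 0.52174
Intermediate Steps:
y(-46)*(-24) = -24/(-46) = -1/46*(-24) = 12/23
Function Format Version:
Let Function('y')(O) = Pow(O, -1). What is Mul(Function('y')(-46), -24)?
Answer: Rational(12, 23) ≈ 0.52174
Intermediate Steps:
Mul(Function('y')(-46), -24) = Mul(Pow(-46, -1), -24) = Mul(Rational(-1, 46), -24) = Rational(12, 23)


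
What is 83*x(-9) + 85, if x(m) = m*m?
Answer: 6808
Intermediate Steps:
x(m) = m²
83*x(-9) + 85 = 83*(-9)² + 85 = 83*81 + 85 = 6723 + 85 = 6808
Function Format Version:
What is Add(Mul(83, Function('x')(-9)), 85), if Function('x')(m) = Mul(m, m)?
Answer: 6808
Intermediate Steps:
Function('x')(m) = Pow(m, 2)
Add(Mul(83, Function('x')(-9)), 85) = Add(Mul(83, Pow(-9, 2)), 85) = Add(Mul(83, 81), 85) = Add(6723, 85) = 6808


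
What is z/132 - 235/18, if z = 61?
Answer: -4987/396 ≈ -12.593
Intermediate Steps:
z/132 - 235/18 = 61/132 - 235/18 = -4987/396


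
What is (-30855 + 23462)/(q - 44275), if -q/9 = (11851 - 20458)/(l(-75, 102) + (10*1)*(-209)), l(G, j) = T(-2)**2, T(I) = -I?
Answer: 15421798/92435113 ≈ 0.16684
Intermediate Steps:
l(G, j) = 4 (l(G, j) = (-1*(-2))**2 = 2**2 = 4)
q = -77463/2086 (q = -9*(11851 - 20458)/(4 + (10*1)*(-209)) = -(-77463)/(4 + 10*(-209)) = -(-77463)/(4 - 2090) = -(-77463)/(-2086) = -(-77463)*(-1)/2086 = -9*8607/2086 = -77463/2086 ≈ -37.135)
(-30855 + 23462)/(q - 44275) = (-30855 + 23462)/(-77463/2086 - 44275) = -7393/(-92435113/2086) = -7393*(-2086/92435113) = 15421798/92435113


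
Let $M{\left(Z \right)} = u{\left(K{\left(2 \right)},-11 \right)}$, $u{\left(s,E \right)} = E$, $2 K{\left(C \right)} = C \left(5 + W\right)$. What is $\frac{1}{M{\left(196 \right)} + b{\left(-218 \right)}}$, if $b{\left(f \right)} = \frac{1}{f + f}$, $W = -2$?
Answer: $- \frac{436}{4797} \approx -0.09089$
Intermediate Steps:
$K{\left(C \right)} = \frac{3 C}{2}$ ($K{\left(C \right)} = \frac{C \left(5 - 2\right)}{2} = \frac{C 3}{2} = \frac{3 C}{2}$)
$M{\left(Z \right)} = -11$
$b{\left(f \right)} = \frac{1}{2 f}$
$\frac{1}{M{\left(196 \right)} + b{\left(-218 \right)}} = \frac{1}{-11 + \frac{1}{2 \left(-218\right)}} = \frac{1}{-11 + \frac{1}{2} \left(- \frac{1}{218}\right)} = \frac{1}{-11 - \frac{1}{436}} = \frac{1}{- \frac{4797}{436}} = - \frac{436}{4797}$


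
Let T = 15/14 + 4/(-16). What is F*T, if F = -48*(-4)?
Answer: 1104/7 ≈ 157.71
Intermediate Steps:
T = 23/28 (T = 15*(1/14) + 4*(-1/16) = 15/14 - ¼ = 23/28 ≈ 0.82143)
F = 192
F*T = 192*(23/28) = 1104/7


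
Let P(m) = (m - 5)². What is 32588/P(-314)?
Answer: 32588/101761 ≈ 0.32024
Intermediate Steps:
P(m) = (-5 + m)²
32588/P(-314) = 32588/((-5 - 314)²) = 32588/((-319)²) = 32588/101761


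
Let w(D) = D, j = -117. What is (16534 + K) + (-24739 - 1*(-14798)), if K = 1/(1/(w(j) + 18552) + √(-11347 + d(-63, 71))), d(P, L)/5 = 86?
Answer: (-25028*I + 364625865*√1213)/(-I + 55305*√1213) ≈ 6593.0 - 0.0095708*I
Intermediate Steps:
d(P, L) = 430 (d(P, L) = 5*86 = 430)
K = 1/(1/18435 + 3*I*√1213) (K = 1/(1/(-117 + 18552) + √(-11347 + 430)) = 1/(1/18435 + √(-10917)) = 1/(1/18435 + 3*I*√1213) ≈ 0.e-9 - 0.0095708*I)
(16534 + K) + (-24739 - 1*(-14798)) = (16534 + (18435/3710133989326 - 1019547675*I*√1213/3710133989326)) + (-24739 - 1*(-14798)) = (61343355379534519/3710133989326 - 1019547675*I*√1213/3710133989326) + (-24739 + 14798) = (61343355379534519/3710133989326 - 1019547675*I*√1213/3710133989326) - 9941 = 24460913391644753/3710133989326 - 1019547675*I*√1213/3710133989326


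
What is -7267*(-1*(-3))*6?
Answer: -130806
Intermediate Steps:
-7267*(-1*(-3))*6 = -21801*6 = -7267*18 = -130806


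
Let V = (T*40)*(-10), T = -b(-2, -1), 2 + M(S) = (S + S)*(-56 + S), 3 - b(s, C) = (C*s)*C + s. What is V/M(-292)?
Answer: 280/20323 ≈ 0.013777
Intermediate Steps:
b(s, C) = 3 - s - s*C**2 (b(s, C) = 3 - ((C*s)*C + s) = 3 - (s*C**2 + s) = 3 - (s + s*C**2) = 3 + (-s - s*C**2) = 3 - s - s*C**2)
M(S) = -2 + 2*S*(-56 + S) (M(S) = -2 + (S + S)*(-56 + S) = -2 + (2*S)*(-56 + S) = -2 + 2*S*(-56 + S))
T = -7 (T = -(3 - 1*(-2) - 1*(-2)*(-1)**2) = -(3 + 2 - 1*(-2)*1) = -(3 + 2 + 2) = -1*7 = -7)
V = 2800 (V = -7*40*(-10) = -280*(-10) = 2800)
V/M(-292) = 2800/(-2 - 112*(-292) + 2*(-292)**2) = 2800/(-2 + 32704 + 2*85264) = 2800/(-2 + 32704 + 170528) = 2800/203230 = 2800*(1/203230) = 280/20323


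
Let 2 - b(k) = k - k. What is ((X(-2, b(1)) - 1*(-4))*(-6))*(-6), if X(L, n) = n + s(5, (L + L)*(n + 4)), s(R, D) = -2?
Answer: 144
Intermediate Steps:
b(k) = 2 (b(k) = 2 - (k - k) = 2 - 1*0 = 2 + 0 = 2)
X(L, n) = -2 + n (X(L, n) = n - 2 = -2 + n)
((X(-2, b(1)) - 1*(-4))*(-6))*(-6) = (((-2 + 2) - 1*(-4))*(-6))*(-6) = ((0 + 4)*(-6))*(-6) = (4*(-6))*(-6) = -24*(-6) = 144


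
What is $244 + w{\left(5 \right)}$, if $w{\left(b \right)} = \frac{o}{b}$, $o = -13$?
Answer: $\frac{1207}{5} \approx 241.4$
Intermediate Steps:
$w{\left(b \right)} = - \frac{13}{b}$
$244 + w{\left(5 \right)} = 244 - \frac{13}{5} = \frac{1207}{5}$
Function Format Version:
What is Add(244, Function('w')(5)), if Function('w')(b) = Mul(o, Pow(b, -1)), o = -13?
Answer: Rational(1207, 5) ≈ 241.40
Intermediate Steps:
Function('w')(b) = Mul(-13, Pow(b, -1))
Add(244, Function('w')(5)) = Add(244, Mul(-13, Pow(5, -1))) = Add(244, Mul(-13, Rational(1, 5))) = Add(244, Rational(-13, 5)) = Rational(1207, 5)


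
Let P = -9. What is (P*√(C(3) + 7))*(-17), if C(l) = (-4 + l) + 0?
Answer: 153*√6 ≈ 374.77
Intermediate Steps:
C(l) = -4 + l
(P*√(C(3) + 7))*(-17) = -9*√((-4 + 3) + 7)*(-17) = -9*√(-1 + 7)*(-17) = -9*√6*(-17) = 153*√6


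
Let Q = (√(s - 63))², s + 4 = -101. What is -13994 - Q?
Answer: -13826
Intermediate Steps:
s = -105 (s = -4 - 101 = -105)
Q = -168 (Q = (√(-105 - 63))² = (√(-168))² = (2*I*√42)² = -168)
-13994 - Q = -13994 - 1*(-168) = -13994 + 168 = -13826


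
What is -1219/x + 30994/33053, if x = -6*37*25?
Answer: 212308307/183444150 ≈ 1.1573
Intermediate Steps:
x = -5550 (x = -222*25 = -5550)
-1219/x + 30994/33053 = -1219/(-5550) + 30994/33053 = -1219*(-1/5550) + 30994*(1/33053) = 1219/5550 + 30994/33053 = 212308307/183444150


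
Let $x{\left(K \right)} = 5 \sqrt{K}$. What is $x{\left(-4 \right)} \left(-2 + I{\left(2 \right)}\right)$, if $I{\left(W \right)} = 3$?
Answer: $10 i \approx 10.0 i$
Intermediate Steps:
$x{\left(-4 \right)} \left(-2 + I{\left(2 \right)}\right) = 5 \sqrt{-4} \left(-2 + 3\right) = 5 \cdot 2 i 1 = 10 i 1 = 10 i$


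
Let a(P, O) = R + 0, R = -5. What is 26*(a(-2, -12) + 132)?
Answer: 3302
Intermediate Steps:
a(P, O) = -5 (a(P, O) = -5 + 0 = -5)
26*(a(-2, -12) + 132) = 26*(-5 + 132) = 26*127 = 3302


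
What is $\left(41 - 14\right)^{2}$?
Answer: $729$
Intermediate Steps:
$\left(41 - 14\right)^{2} = 27^{2} = 729$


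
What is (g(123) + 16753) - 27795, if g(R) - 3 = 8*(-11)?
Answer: -11127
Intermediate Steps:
g(R) = -85 (g(R) = 3 + 8*(-11) = 3 - 88 = -85)
(g(123) + 16753) - 27795 = (-85 + 16753) - 27795 = 16668 - 27795 = -11127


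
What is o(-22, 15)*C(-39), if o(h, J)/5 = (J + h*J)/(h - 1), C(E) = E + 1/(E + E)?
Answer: -1597575/598 ≈ -2671.5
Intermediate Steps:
C(E) = E + 1/(2*E)
o(h, J) = 5*(J + J*h)/(-1 + h) (o(h, J) = 5*((J + h*J)/(h - 1)) = 5*((J + J*h)/(-1 + h)) = 5*(J + J*h)/(-1 + h))
o(-22, 15)*C(-39) = (5*15*(1 - 22)/(-1 - 22))*(-39 + (1/2)/(-39)) = (5*15*(-21)/(-23))*(-39 + (1/2)*(-1/39)) = (5*15*(-1/23)*(-21))*(-39 - 1/78) = (1575/23)*(-3043/78) = -1597575/598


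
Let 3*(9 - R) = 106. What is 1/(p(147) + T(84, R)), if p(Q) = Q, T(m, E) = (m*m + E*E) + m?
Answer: 9/71824 ≈ 0.00012531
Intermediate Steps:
R = -79/3 (R = 9 - ⅓*106 = 9 - 106/3 = -79/3 ≈ -26.333)
T(m, E) = m + E² + m² (T(m, E) = (m² + E²) + m = (E² + m²) + m = m + E² + m²)
1/(p(147) + T(84, R)) = 1/(147 + (84 + (-79/3)² + 84²)) = 1/(147 + (84 + 6241/9 + 7056)) = 1/(147 + 70501/9) = 1/(71824/9) = 9/71824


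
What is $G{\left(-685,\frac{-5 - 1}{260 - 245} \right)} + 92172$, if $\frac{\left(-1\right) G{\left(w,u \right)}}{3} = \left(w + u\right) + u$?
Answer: $\frac{471147}{5} \approx 94229.0$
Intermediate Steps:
$G{\left(w,u \right)} = - 6 u - 3 w$ ($G{\left(w,u \right)} = - 3 \left(\left(w + u\right) + u\right) = - 3 \left(\left(u + w\right) + u\right) = - 3 \left(w + 2 u\right) = - 6 u - 3 w$)
$G{\left(-685,\frac{-5 - 1}{260 - 245} \right)} + 92172 = \left(- 6 \frac{-5 - 1}{260 - 245} - -2055\right) + 92172 = \left(- 6 \left(- \frac{6}{15}\right) + 2055\right) + 92172 = \left(- 6 \left(\left(-6\right) \frac{1}{15}\right) + 2055\right) + 92172 = \left(\left(-6\right) \left(- \frac{2}{5}\right) + 2055\right) + 92172 = \left(\frac{12}{5} + 2055\right) + 92172 = \frac{10287}{5} + 92172 = \frac{471147}{5}$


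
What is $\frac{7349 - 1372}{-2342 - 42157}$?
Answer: $- \frac{5977}{44499} \approx -0.13432$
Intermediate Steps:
$\frac{7349 - 1372}{-2342 - 42157} = \frac{7349 - 1372}{-44499} = 5977 \left(- \frac{1}{44499}\right) = - \frac{5977}{44499}$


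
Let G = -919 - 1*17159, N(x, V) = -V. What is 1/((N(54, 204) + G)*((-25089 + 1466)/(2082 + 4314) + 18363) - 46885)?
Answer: -1066/357847382285 ≈ -2.9789e-9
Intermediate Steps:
G = -18078 (G = -919 - 17159 = -18078)
1/((N(54, 204) + G)*((-25089 + 1466)/(2082 + 4314) + 18363) - 46885) = 1/((-1*204 - 18078)*((-25089 + 1466)/(2082 + 4314) + 18363) - 46885) = 1/((-204 - 18078)*(-23623/6396 + 18363) - 46885) = 1/(-18282*(-23623*1/6396 + 18363) - 46885) = 1/(-18282*(-23623/6396 + 18363) - 46885) = 1/(-18282*117426125/6396 - 46885) = 1/(-357797402875/1066 - 46885) = 1/(-357847382285/1066) = -1066/357847382285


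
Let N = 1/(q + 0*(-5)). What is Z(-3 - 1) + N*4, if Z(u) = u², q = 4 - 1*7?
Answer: 44/3 ≈ 14.667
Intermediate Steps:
q = -3 (q = 4 - 7 = -3)
N = -⅓ (N = 1/(-3 + 0*(-5)) = 1/(-3 + 0) = 1/(-3) = -⅓ ≈ -0.33333)
Z(-3 - 1) + N*4 = (-3 - 1)² - ⅓*4 = (-4)² - 4/3 = 16 - 4/3 = 44/3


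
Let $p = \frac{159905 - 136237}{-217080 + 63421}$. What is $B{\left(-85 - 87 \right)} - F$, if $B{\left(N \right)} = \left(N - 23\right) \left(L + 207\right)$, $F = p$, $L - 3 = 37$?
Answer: $- \frac{121327247}{2519} \approx -48165.0$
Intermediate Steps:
$L = 40$ ($L = 3 + 37 = 40$)
$p = - \frac{388}{2519}$ ($p = \frac{23668}{-153659} = 23668 \left(- \frac{1}{153659}\right) = - \frac{388}{2519} \approx -0.15403$)
$F = - \frac{388}{2519} \approx -0.15403$
$B{\left(N \right)} = -5681 + 247 N$ ($B{\left(N \right)} = \left(N - 23\right) \left(40 + 207\right) = \left(-23 + N\right) 247 = -5681 + 247 N$)
$B{\left(-85 - 87 \right)} - F = \left(-5681 + 247 \left(-85 - 87\right)\right) - - \frac{388}{2519} = \left(-5681 + 247 \left(-85 - 87\right)\right) + \frac{388}{2519} = \left(-5681 + 247 \left(-172\right)\right) + \frac{388}{2519} = \left(-5681 - 42484\right) + \frac{388}{2519} = -48165 + \frac{388}{2519} = - \frac{121327247}{2519}$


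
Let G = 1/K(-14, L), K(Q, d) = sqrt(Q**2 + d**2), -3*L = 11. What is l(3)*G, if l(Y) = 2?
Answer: 6*sqrt(1885)/1885 ≈ 0.13820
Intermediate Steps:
L = -11/3 (L = -1/3*11 = -11/3 ≈ -3.6667)
G = 3*sqrt(1885)/1885 (G = 1/(sqrt((-14)**2 + (-11/3)**2)) = 1/(sqrt(196 + 121/9)) = 1/(sqrt(1885/9)) = 1/(sqrt(1885)/3) = 3*sqrt(1885)/1885 ≈ 0.069098)
l(3)*G = 2*(3*sqrt(1885)/1885) = 6*sqrt(1885)/1885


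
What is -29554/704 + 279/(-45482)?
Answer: -336092861/8004832 ≈ -41.986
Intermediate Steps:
-29554/704 + 279/(-45482) = -29554*1/704 + 279*(-1/45482) = -14777/352 - 279/45482 = -336092861/8004832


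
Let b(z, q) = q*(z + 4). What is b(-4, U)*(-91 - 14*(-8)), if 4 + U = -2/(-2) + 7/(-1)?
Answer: 0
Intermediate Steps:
U = -10 (U = -4 + (-2/(-2) + 7/(-1)) = -4 + (-2*(-1/2) + 7*(-1)) = -4 + (1 - 7) = -4 - 6 = -10)
b(z, q) = q*(4 + z)
b(-4, U)*(-91 - 14*(-8)) = (-10*(4 - 4))*(-91 - 14*(-8)) = (-10*0)*(-91 + 112) = 0*21 = 0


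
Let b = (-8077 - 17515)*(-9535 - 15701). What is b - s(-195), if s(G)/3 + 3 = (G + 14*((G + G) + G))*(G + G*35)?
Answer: 469251621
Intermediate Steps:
b = 645839712 (b = -25592*(-25236) = 645839712)
s(G) = -9 + 4644*G**2 (s(G) = -9 + 3*((G + 14*((G + G) + G))*(G + G*35)) = -9 + 3*((G + 14*(2*G + G))*(G + 35*G)) = -9 + 3*((G + 14*(3*G))*(36*G)) = -9 + 3*((G + 42*G)*(36*G)) = -9 + 3*((43*G)*(36*G)) = -9 + 3*(1548*G**2) = -9 + 4644*G**2)
b - s(-195) = 645839712 - (-9 + 4644*(-195)**2) = 645839712 - (-9 + 4644*38025) = 645839712 - (-9 + 176588100) = 645839712 - 1*176588091 = 645839712 - 176588091 = 469251621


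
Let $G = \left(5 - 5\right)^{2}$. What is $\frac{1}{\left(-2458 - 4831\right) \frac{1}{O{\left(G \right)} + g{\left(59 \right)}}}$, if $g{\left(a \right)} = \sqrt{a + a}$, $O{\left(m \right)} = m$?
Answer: $- \frac{\sqrt{118}}{7289} \approx -0.0014903$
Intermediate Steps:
$G = 0$ ($G = 0^{2} = 0$)
$g{\left(a \right)} = \sqrt{2} \sqrt{a}$ ($g{\left(a \right)} = \sqrt{2 a} = \sqrt{2} \sqrt{a}$)
$\frac{1}{\left(-2458 - 4831\right) \frac{1}{O{\left(G \right)} + g{\left(59 \right)}}} = \frac{1}{\left(-2458 - 4831\right) \frac{1}{0 + \sqrt{2} \sqrt{59}}} = \frac{1}{\left(-7289\right) \frac{1}{0 + \sqrt{118}}} = \frac{1}{\left(-7289\right) \frac{1}{\sqrt{118}}} = \frac{1}{\left(-7289\right) \frac{\sqrt{118}}{118}} = \frac{1}{\left(- \frac{7289}{118}\right) \sqrt{118}} = - \frac{\sqrt{118}}{7289}$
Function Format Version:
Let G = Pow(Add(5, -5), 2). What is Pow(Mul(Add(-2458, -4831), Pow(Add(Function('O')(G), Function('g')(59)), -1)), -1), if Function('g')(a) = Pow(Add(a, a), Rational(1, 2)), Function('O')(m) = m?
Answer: Mul(Rational(-1, 7289), Pow(118, Rational(1, 2))) ≈ -0.0014903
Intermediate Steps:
G = 0 (G = Pow(0, 2) = 0)
Function('g')(a) = Mul(Pow(2, Rational(1, 2)), Pow(a, Rational(1, 2))) (Function('g')(a) = Pow(Mul(2, a), Rational(1, 2)) = Mul(Pow(2, Rational(1, 2)), Pow(a, Rational(1, 2))))
Pow(Mul(Add(-2458, -4831), Pow(Add(Function('O')(G), Function('g')(59)), -1)), -1) = Pow(Mul(Add(-2458, -4831), Pow(Add(0, Mul(Pow(2, Rational(1, 2)), Pow(59, Rational(1, 2)))), -1)), -1) = Pow(Mul(-7289, Pow(Add(0, Pow(118, Rational(1, 2))), -1)), -1) = Pow(Mul(-7289, Pow(Pow(118, Rational(1, 2)), -1)), -1) = Pow(Mul(-7289, Mul(Rational(1, 118), Pow(118, Rational(1, 2)))), -1) = Pow(Mul(Rational(-7289, 118), Pow(118, Rational(1, 2))), -1) = Mul(Rational(-1, 7289), Pow(118, Rational(1, 2)))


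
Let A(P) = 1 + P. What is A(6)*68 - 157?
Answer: 319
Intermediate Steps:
A(6)*68 - 157 = (1 + 6)*68 - 157 = 7*68 - 157 = 476 - 157 = 319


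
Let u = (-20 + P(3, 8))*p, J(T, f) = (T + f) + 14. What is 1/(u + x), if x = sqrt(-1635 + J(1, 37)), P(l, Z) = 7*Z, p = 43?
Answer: 1548/2397887 - I*sqrt(1583)/2397887 ≈ 0.00064557 - 1.6593e-5*I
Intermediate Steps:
J(T, f) = 14 + T + f
u = 1548 (u = (-20 + 7*8)*43 = (-20 + 56)*43 = 36*43 = 1548)
x = I*sqrt(1583) (x = sqrt(-1635 + (14 + 1 + 37)) = sqrt(-1635 + 52) = sqrt(-1583) = I*sqrt(1583) ≈ 39.787*I)
1/(u + x) = 1/(1548 + I*sqrt(1583))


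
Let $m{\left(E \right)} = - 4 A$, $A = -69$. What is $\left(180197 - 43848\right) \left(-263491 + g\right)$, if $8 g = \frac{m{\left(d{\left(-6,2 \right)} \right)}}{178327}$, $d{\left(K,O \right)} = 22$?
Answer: $- \frac{12813413506666705}{356654} \approx -3.5927 \cdot 10^{10}$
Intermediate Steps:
$m{\left(E \right)} = 276$ ($m{\left(E \right)} = \left(-4\right) \left(-69\right) = 276$)
$g = \frac{69}{356654}$ ($g = \frac{276 \cdot \frac{1}{178327}}{8} = \frac{1}{8} \cdot \frac{276}{178327} = \frac{69}{356654} \approx 0.00019346$)
$\left(180197 - 43848\right) \left(-263491 + g\right) = \left(180197 - 43848\right) \left(-263491 + \frac{69}{356654}\right) = 136349 \left(- \frac{93975119045}{356654}\right) = - \frac{12813413506666705}{356654}$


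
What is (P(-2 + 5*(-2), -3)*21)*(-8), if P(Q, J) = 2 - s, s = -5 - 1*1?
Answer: -1344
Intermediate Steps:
s = -6 (s = -5 - 1 = -6)
P(Q, J) = 8 (P(Q, J) = 2 - 1*(-6) = 2 + 6 = 8)
(P(-2 + 5*(-2), -3)*21)*(-8) = (8*21)*(-8) = 168*(-8) = -1344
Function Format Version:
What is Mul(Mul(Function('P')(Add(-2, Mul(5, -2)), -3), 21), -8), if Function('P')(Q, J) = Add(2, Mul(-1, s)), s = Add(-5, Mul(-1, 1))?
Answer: -1344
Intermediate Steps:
s = -6 (s = Add(-5, -1) = -6)
Function('P')(Q, J) = 8 (Function('P')(Q, J) = Add(2, Mul(-1, -6)) = Add(2, 6) = 8)
Mul(Mul(Function('P')(Add(-2, Mul(5, -2)), -3), 21), -8) = Mul(Mul(8, 21), -8) = Mul(168, -8) = -1344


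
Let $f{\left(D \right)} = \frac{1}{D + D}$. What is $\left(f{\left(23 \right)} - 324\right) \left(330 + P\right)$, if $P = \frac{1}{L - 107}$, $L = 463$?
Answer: $- \frac{1750819343}{16376} \approx -1.0691 \cdot 10^{5}$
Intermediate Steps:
$P = \frac{1}{356}$ ($P = \frac{1}{463 - 107} = \frac{1}{356} \approx 0.002809$)
$f{\left(D \right)} = \frac{1}{2 D}$
$\left(f{\left(23 \right)} - 324\right) \left(330 + P\right) = \left(\frac{1}{2 \cdot 23} - 324\right) \left(330 + \frac{1}{356}\right) = \left(\frac{1}{2} \cdot \frac{1}{23} - 324\right) \frac{117481}{356} = \left(\frac{1}{46} - 324\right) \frac{117481}{356} = \left(- \frac{14903}{46}\right) \frac{117481}{356} = - \frac{1750819343}{16376}$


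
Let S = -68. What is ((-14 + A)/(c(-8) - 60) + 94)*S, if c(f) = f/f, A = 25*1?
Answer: -376380/59 ≈ -6379.3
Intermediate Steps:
A = 25
c(f) = 1
((-14 + A)/(c(-8) - 60) + 94)*S = ((-14 + 25)/(1 - 60) + 94)*(-68) = (11/(-59) + 94)*(-68) = (11*(-1/59) + 94)*(-68) = (-11/59 + 94)*(-68) = (5535/59)*(-68) = -376380/59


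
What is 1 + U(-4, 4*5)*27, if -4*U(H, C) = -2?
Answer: 29/2 ≈ 14.500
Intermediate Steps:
U(H, C) = ½ (U(H, C) = -¼*(-2) = ½)
1 + U(-4, 4*5)*27 = 1 + (½)*27 = 1 + 27/2 = 29/2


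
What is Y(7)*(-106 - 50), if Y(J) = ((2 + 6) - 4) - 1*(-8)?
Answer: -1872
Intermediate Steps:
Y(J) = 12 (Y(J) = (8 - 4) + 8 = 4 + 8 = 12)
Y(7)*(-106 - 50) = 12*(-106 - 50) = 12*(-156) = -1872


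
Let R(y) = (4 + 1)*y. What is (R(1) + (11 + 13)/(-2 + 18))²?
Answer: 169/4 ≈ 42.250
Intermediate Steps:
R(y) = 5*y
(R(1) + (11 + 13)/(-2 + 18))² = (5*1 + (11 + 13)/(-2 + 18))² = (5 + 24/16)² = (5 + 24*(1/16))² = (5 + 3/2)² = (13/2)² = 169/4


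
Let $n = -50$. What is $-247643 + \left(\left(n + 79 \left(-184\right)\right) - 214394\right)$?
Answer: $-476623$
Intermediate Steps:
$-247643 + \left(\left(n + 79 \left(-184\right)\right) - 214394\right) = -247643 + \left(\left(-50 + 79 \left(-184\right)\right) - 214394\right) = -247643 - 228980 = -476623$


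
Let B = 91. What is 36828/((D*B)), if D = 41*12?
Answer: 3069/3731 ≈ 0.82257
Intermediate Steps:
D = 492
36828/((D*B)) = 36828/((492*91)) = 36828/44772 = 36828*(1/44772) = 3069/3731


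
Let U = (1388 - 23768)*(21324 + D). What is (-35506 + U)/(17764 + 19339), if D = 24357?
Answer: -1022376286/37103 ≈ -27555.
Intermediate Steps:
U = -1022340780 (U = (1388 - 23768)*(21324 + 24357) = -22380*45681 = -1022340780)
(-35506 + U)/(17764 + 19339) = (-35506 - 1022340780)/(17764 + 19339) = -1022376286/37103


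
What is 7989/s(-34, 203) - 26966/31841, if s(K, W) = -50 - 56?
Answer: -257236145/3375146 ≈ -76.215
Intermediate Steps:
s(K, W) = -106
7989/s(-34, 203) - 26966/31841 = 7989/(-106) - 26966/31841 = 7989*(-1/106) - 26966*1/31841 = -7989/106 - 26966/31841 = -257236145/3375146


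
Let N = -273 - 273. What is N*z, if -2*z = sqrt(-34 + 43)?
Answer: 819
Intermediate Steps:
N = -546
z = -3/2 (z = -sqrt(-34 + 43)/2 = -sqrt(9)/2 = -1/2*3 = -3/2 ≈ -1.5000)
N*z = -546*(-3/2) = 819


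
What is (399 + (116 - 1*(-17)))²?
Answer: 283024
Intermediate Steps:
(399 + (116 - 1*(-17)))² = (399 + (116 + 17))² = (399 + 133)² = 532² = 283024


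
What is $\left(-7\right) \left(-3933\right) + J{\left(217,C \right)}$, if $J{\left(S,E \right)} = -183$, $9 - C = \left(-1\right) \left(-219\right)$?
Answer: $27348$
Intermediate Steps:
$C = -210$ ($C = 9 - \left(-1\right) \left(-219\right) = 9 - 219 = -210$)
$\left(-7\right) \left(-3933\right) + J{\left(217,C \right)} = \left(-7\right) \left(-3933\right) - 183 = 27531 - 183 = 27348$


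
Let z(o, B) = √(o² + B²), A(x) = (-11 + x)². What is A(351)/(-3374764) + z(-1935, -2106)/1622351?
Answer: -28900/843691 + 9*√100981/1622351 ≈ -0.032491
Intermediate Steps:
z(o, B) = √(B² + o²)
A(351)/(-3374764) + z(-1935, -2106)/1622351 = (-11 + 351)²/(-3374764) + √((-2106)² + (-1935)²)/1622351 = 340²*(-1/3374764) + √(4435236 + 3744225)*(1/1622351) = 115600*(-1/3374764) + √8179461*(1/1622351) = -28900/843691 + (9*√100981)*(1/1622351) = -28900/843691 + 9*√100981/1622351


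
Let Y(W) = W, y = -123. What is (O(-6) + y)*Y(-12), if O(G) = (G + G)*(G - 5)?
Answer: -108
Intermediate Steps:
O(G) = 2*G*(-5 + G) (O(G) = (2*G)*(-5 + G) = 2*G*(-5 + G))
(O(-6) + y)*Y(-12) = (2*(-6)*(-5 - 6) - 123)*(-12) = (2*(-6)*(-11) - 123)*(-12) = (132 - 123)*(-12) = 9*(-12) = -108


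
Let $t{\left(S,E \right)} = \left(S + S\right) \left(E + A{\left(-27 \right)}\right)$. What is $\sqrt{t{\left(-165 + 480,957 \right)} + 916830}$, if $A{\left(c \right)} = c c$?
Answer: $3 \sqrt{219890} \approx 1406.8$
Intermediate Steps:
$A{\left(c \right)} = c^{2}$
$t{\left(S,E \right)} = 2 S \left(729 + E\right)$ ($t{\left(S,E \right)} = \left(S + S\right) \left(E + \left(-27\right)^{2}\right) = 2 S \left(E + 729\right) = 2 S \left(729 + E\right)$)
$\sqrt{t{\left(-165 + 480,957 \right)} + 916830} = \sqrt{2 \left(-165 + 480\right) \left(729 + 957\right) + 916830} = \sqrt{2 \cdot 315 \cdot 1686 + 916830} = \sqrt{1062180 + 916830} = \sqrt{1979010} = 3 \sqrt{219890}$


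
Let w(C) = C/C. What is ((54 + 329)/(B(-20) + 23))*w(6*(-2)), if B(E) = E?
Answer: 383/3 ≈ 127.67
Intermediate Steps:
w(C) = 1
((54 + 329)/(B(-20) + 23))*w(6*(-2)) = ((54 + 329)/(-20 + 23))*1 = (383/3)*1 = 383/3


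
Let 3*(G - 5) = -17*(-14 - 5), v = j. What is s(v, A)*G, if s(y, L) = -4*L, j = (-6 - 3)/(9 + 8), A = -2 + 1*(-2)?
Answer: 5408/3 ≈ 1802.7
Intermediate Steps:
A = -4 (A = -2 - 2 = -4)
j = -9/17 ≈ -0.52941
v = -9/17 ≈ -0.52941
G = 338/3 (G = 5 + (-17*(-14 - 5))/3 = 5 + (-17*(-19))/3 = 5 + (1/3)*323 = 5 + 323/3 = 338/3 ≈ 112.67)
s(v, A)*G = -4*(-4)*(338/3) = 16*(338/3) = 5408/3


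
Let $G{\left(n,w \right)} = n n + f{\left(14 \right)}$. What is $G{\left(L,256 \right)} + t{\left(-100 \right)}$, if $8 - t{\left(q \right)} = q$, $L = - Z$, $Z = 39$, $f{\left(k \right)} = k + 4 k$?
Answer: $1699$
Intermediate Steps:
$f{\left(k \right)} = 5 k$
$L = -39$ ($L = \left(-1\right) 39 = -39$)
$t{\left(q \right)} = 8 - q$
$G{\left(n,w \right)} = 70 + n^{2}$ ($G{\left(n,w \right)} = n n + 5 \cdot 14 = n^{2} + 70 = 70 + n^{2}$)
$G{\left(L,256 \right)} + t{\left(-100 \right)} = \left(70 + \left(-39\right)^{2}\right) + \left(8 - -100\right) = \left(70 + 1521\right) + \left(8 + 100\right) = 1591 + 108 = 1699$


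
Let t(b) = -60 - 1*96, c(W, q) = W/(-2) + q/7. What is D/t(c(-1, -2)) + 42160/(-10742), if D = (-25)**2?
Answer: -6645355/837876 ≈ -7.9312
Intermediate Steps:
c(W, q) = -W/2 + q/7 (c(W, q) = W*(-1/2) + q*(1/7) = -W/2 + q/7)
t(b) = -156 (t(b) = -60 - 96 = -156)
D = 625
D/t(c(-1, -2)) + 42160/(-10742) = 625/(-156) + 42160/(-10742) = 625*(-1/156) + 42160*(-1/10742) = -625/156 - 21080/5371 = -6645355/837876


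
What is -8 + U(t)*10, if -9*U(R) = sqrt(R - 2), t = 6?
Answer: -92/9 ≈ -10.222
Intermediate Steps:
U(R) = -sqrt(-2 + R)/9 (U(R) = -sqrt(R - 2)/9 = -sqrt(-2 + R)/9)
-8 + U(t)*10 = -8 - sqrt(-2 + 6)/9*10 = -8 - sqrt(4)/9*10 = -8 - 1/9*2*10 = -8 - 2/9*10 = -8 - 20/9 = -92/9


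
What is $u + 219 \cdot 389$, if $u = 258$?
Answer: $85449$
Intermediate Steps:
$u + 219 \cdot 389 = 258 + 219 \cdot 389 = 258 + 85191 = 85449$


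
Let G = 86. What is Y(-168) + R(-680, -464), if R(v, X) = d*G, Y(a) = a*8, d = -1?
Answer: -1430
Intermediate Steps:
Y(a) = 8*a
R(v, X) = -86 (R(v, X) = -1*86 = -86)
Y(-168) + R(-680, -464) = 8*(-168) - 86 = -1344 - 86 = -1430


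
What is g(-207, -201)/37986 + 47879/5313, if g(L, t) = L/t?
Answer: 40618463365/4507304802 ≈ 9.0117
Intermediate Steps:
g(-207, -201)/37986 + 47879/5313 = -207/(-201)/37986 + 47879/5313 = -207*(-1/201)*(1/37986) + 47879*(1/5313) = (69/67)*(1/37986) + 47879/5313 = 23/848354 + 47879/5313 = 40618463365/4507304802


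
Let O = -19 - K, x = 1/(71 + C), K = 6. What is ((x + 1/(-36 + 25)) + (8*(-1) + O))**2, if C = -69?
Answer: 514089/484 ≈ 1062.2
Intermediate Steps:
x = 1/2 (x = 1/(71 - 69) = 1/2 ≈ 0.50000)
O = -25 (O = -19 - 1*6 = -19 - 6 = -25)
((x + 1/(-36 + 25)) + (8*(-1) + O))**2 = ((1/2 + 1/(-36 + 25)) + (8*(-1) - 25))**2 = ((1/2 + 1/(-11)) + (-8 - 25))**2 = ((1/2 - 1/11) - 33)**2 = (9/22 - 33)**2 = (-717/22)**2 = 514089/484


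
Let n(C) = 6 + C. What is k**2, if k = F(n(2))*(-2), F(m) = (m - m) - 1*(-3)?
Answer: 36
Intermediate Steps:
F(m) = 3 (F(m) = 0 + 3 = 3)
k = -6 (k = 3*(-2) = -6)
k**2 = (-6)**2 = 36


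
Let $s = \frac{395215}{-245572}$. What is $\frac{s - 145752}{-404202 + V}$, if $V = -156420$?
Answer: $\frac{35793005359}{137673065784} \approx 0.25999$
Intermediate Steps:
$s = - \frac{395215}{245572}$ ($s = 395215 \left(- \frac{1}{245572}\right) = - \frac{395215}{245572} \approx -1.6094$)
$\frac{s - 145752}{-404202 + V} = \frac{- \frac{395215}{245572} - 145752}{-404202 - 156420} = - \frac{35793005359}{245572 \left(-560622\right)} = \left(- \frac{35793005359}{245572}\right) \left(- \frac{1}{560622}\right) = \frac{35793005359}{137673065784}$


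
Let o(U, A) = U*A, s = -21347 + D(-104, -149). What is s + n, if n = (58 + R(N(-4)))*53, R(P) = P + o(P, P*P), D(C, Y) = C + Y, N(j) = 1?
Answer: -18420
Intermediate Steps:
s = -21600 (s = -21347 + (-104 - 149) = -21347 - 253 = -21600)
o(U, A) = A*U
R(P) = P + P**3 (R(P) = P + (P*P)*P = P + P**2*P = P + P**3)
n = 3180 (n = (58 + (1 + 1**3))*53 = (58 + (1 + 1))*53 = (58 + 2)*53 = 60*53 = 3180)
s + n = -21600 + 3180 = -18420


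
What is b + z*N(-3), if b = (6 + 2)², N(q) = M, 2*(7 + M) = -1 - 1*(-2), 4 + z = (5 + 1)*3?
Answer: -27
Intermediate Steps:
z = 14 (z = -4 + (5 + 1)*3 = -4 + 6*3 = -4 + 18 = 14)
M = -13/2 (M = -7 + (-1 - 1*(-2))/2 = -7 + (-1 + 2)/2 = -7 + (½)*1 = -7 + ½ = -13/2 ≈ -6.5000)
N(q) = -13/2
b = 64 (b = 8² = 64)
b + z*N(-3) = 64 + 14*(-13/2) = 64 - 91 = -27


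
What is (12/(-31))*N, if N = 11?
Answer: -132/31 ≈ -4.2581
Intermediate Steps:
(12/(-31))*N = (12/(-31))*11 = (12*(-1/31))*11 = -12/31*11 = -132/31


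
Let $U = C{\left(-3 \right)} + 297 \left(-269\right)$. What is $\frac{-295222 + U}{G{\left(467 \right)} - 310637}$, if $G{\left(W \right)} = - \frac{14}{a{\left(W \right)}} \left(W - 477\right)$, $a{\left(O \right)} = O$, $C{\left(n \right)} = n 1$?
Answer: $\frac{175180106}{145067339} \approx 1.2076$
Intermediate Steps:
$C{\left(n \right)} = n$
$U = -79896$ ($U = -3 + 297 \left(-269\right) = -3 - 79893 = -79896$)
$G{\left(W \right)} = - \frac{14 \left(-477 + W\right)}{W}$ ($G{\left(W \right)} = - \frac{14}{W} \left(W - 477\right) = - \frac{14}{W} \left(-477 + W\right) = - \frac{14 \left(-477 + W\right)}{W}$)
$\frac{-295222 + U}{G{\left(467 \right)} - 310637} = \frac{-295222 - 79896}{\left(-14 + \frac{6678}{467}\right) - 310637} = - \frac{375118}{\left(-14 + 6678 \cdot \frac{1}{467}\right) - 310637} = - \frac{375118}{\left(-14 + \frac{6678}{467}\right) - 310637} = - \frac{375118}{\frac{140}{467} - 310637} = - \frac{375118}{- \frac{145067339}{467}} = \left(-375118\right) \left(- \frac{467}{145067339}\right) = \frac{175180106}{145067339}$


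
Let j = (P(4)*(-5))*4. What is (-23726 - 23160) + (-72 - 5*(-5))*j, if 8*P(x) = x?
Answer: -46416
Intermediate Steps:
P(x) = x/8
j = -10 (j = (((1/8)*4)*(-5))*4 = ((1/2)*(-5))*4 = -5/2*4 = -10)
(-23726 - 23160) + (-72 - 5*(-5))*j = (-23726 - 23160) + (-72 - 5*(-5))*(-10) = -46886 + (-72 + 25)*(-10) = -46886 - 47*(-10) = -46886 + 470 = -46416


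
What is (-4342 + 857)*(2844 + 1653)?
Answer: -15672045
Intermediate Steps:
(-4342 + 857)*(2844 + 1653) = -3485*4497 = -15672045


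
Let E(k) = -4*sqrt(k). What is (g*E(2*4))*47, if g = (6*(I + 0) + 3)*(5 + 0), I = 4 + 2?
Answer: -73320*sqrt(2) ≈ -1.0369e+5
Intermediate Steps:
I = 6
g = 195 (g = (6*(6 + 0) + 3)*(5 + 0) = (6*6 + 3)*5 = (36 + 3)*5 = 39*5 = 195)
(g*E(2*4))*47 = (195*(-4*2*sqrt(2)))*47 = (195*(-8*sqrt(2)))*47 = -1560*sqrt(2)*47 = -73320*sqrt(2)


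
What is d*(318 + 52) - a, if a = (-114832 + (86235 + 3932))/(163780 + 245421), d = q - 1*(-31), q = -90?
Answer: -8932833165/409201 ≈ -21830.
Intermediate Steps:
d = -59 (d = -90 - 1*(-31) = -90 + 31 = -59)
a = -24665/409201 (a = (-114832 + 90167)/409201 = -24665*1/409201 = -24665/409201 ≈ -0.060276)
d*(318 + 52) - a = -59*(318 + 52) - 1*(-24665/409201) = -59*370 + 24665/409201 = -21830 + 24665/409201 = -8932833165/409201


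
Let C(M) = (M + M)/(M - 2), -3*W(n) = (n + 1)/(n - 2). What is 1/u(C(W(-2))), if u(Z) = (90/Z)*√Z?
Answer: √2/450 ≈ 0.0031427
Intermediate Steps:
W(n) = -(1 + n)/(3*(-2 + n)) (W(n) = -(n + 1)/(3*(n - 2)) = -(1 + n)/(3*(-2 + n)))
C(M) = 2*M/(-2 + M) (C(M) = (2*M)/(-2 + M) = 2*M/(-2 + M))
u(Z) = 90/√Z
1/u(C(W(-2))) = 1/(90/√(2*((-1 - 1*(-2))/(3*(-2 - 2)))/(-2 + (-1 - 1*(-2))/(3*(-2 - 2))))) = 1/(90/√(2*((⅓)*(-1 + 2)/(-4))/(-2 + (⅓)*(-1 + 2)/(-4)))) = 1/(90/√(2*((⅓)*(-¼)*1)/(-2 + (⅓)*(-¼)*1))) = 1/(90/√(2*(-1/12)/(-2 - 1/12))) = 1/(90/√(2*(-1/12)/(-25/12))) = 1/(90/√(2*(-1/12)*(-12/25))) = 1/(90/√(2/25)) = 1/(90*(5*√2/2)) = 1/(225*√2) = √2/450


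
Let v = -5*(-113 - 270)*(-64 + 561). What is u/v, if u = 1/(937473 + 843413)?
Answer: 1/1694967154930 ≈ 5.8998e-13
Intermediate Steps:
v = 951755 (v = -(-1915)*497 = -5*(-190351) = 951755)
u = 1/1780886 ≈ 5.6152e-7
u/v = (1/1780886)/951755 = (1/1780886)*(1/951755) = 1/1694967154930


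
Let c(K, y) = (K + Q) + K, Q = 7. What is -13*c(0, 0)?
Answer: -91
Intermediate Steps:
c(K, y) = 7 + 2*K (c(K, y) = (K + 7) + K = (7 + K) + K = 7 + 2*K)
-13*c(0, 0) = -13*(7 + 2*0) = -13*(7 + 0) = -13*7 = -91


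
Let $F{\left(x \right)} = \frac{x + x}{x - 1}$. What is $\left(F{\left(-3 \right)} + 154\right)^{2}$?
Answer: $\frac{96721}{4} \approx 24180.0$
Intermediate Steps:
$F{\left(x \right)} = \frac{2 x}{-1 + x}$
$\left(F{\left(-3 \right)} + 154\right)^{2} = \left(2 \left(-3\right) \frac{1}{-1 - 3} + 154\right)^{2} = \left(2 \left(-3\right) \frac{1}{-4} + 154\right)^{2} = \left(2 \left(-3\right) \left(- \frac{1}{4}\right) + 154\right)^{2} = \left(\frac{3}{2} + 154\right)^{2} = \left(\frac{311}{2}\right)^{2} = \frac{96721}{4}$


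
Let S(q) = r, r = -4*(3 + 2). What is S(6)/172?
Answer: -5/43 ≈ -0.11628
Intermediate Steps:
r = -20 (r = -4*5 = -20)
S(q) = -20
S(6)/172 = -20/172 = -20*1/172 = -5/43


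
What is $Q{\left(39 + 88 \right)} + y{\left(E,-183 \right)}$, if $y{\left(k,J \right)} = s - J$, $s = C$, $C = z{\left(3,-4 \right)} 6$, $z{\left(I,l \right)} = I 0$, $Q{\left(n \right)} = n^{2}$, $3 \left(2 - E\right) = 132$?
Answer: $16312$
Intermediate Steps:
$E = -42$ ($E = 2 - 44 = -42$)
$z{\left(I,l \right)} = 0$
$C = 0$ ($C = 0 \cdot 6 = 0$)
$s = 0$
$y{\left(k,J \right)} = - J$ ($y{\left(k,J \right)} = 0 - J = - J$)
$Q{\left(39 + 88 \right)} + y{\left(E,-183 \right)} = \left(39 + 88\right)^{2} - -183 = 127^{2} + 183 = 16129 + 183 = 16312$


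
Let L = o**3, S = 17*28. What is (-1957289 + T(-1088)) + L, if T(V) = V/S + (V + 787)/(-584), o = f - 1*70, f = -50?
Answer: -15065468669/4088 ≈ -3.6853e+6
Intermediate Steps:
S = 476
o = -120 (o = -50 - 1*70 = -50 - 70 = -120)
L = -1728000 (L = (-120)**3 = -1728000)
T(V) = -787/584 + 27*V/69496 (T(V) = V/476 + (V + 787)/(-584) = V*(1/476) + (787 + V)*(-1/584) = V/476 + (-787/584 - V/584) = -787/584 + 27*V/69496)
(-1957289 + T(-1088)) + L = (-1957289 + (-787/584 + (27/69496)*(-1088))) - 1728000 = (-1957289 + (-787/584 - 216/511)) - 1728000 = (-1957289 - 7237/4088) - 1728000 = -8001404669/4088 - 1728000 = -15065468669/4088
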